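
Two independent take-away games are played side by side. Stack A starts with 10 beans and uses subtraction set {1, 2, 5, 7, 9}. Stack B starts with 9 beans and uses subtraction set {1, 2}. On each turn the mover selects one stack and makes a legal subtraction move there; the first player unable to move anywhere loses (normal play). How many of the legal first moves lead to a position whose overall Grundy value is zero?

1

Stack A, S = {1, 2, 5, 7, 9}:
n :  0  1  2  3  4  5  6  7  8  9 10
G :  0  1  2  0  1  2  0  1  2  3  4
G_A(10) = 4.
Stack B, S = {1, 2}:
n : 0 1 2 3 4 5 6 7 8 9
G : 0 1 2 0 1 2 0 1 2 0
G_B(9) = 0.
Combined Grundy value = 4 ⊕ 0 = 4.
A winning move leaves total XOR = 0, i.e. changes one component's Grundy value g to g ⊕ X where X is the current total.
Stack A: need g' = 4⊕4 = 0. Options: 10−1→G=3, 10−2→G=2, 10−5→G=2, 10−7→G=0, 10−9→G=1. Hits: 1.
Stack B: need g' = 0⊕4 = 4. Options: 9−1→G=2, 9−2→G=1. Hits: 0.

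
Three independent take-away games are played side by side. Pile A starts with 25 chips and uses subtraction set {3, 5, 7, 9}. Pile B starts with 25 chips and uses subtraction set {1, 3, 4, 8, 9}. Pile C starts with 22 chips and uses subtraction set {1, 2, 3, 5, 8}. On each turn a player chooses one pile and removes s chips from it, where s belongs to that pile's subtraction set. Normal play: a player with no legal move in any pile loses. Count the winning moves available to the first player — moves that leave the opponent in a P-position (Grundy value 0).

3

Pile A, S = {3, 5, 7, 9}:
G(0) = 0
G(1) = mex{} = 0
G(2) = mex{} = 0
G(3) = mex{0} = 1
G(4) = mex{0} = 1
G(5) = mex{0,0} = 1
G(6) = mex{1,0} = 2
G(7) = mex{1,0,0} = 2
G(8) = mex{1,1,0} = 2
G(9) = mex{2,1,0,0} = 3
G(10) = mex{2,1,1,0} = 3
G(11) = mex{2,2,1,0} = 3
G(12) = mex{3,2,1,1} = 0
G(13) = mex{3,2,2,1} = 0
G(14) = mex{3,3,2,1} = 0
G(15) = mex{0,3,2,2} = 1
G(16) = mex{0,3,3,2} = 1
G(17) = mex{0,0,3,2} = 1
G(18) = mex{1,0,3,3} = 2
G(19) = mex{1,0,0,3} = 2
G(20) = mex{1,1,0,3} = 2
G(21) = mex{2,1,0,0} = 3
G(22) = mex{2,1,1,0} = 3
G(23) = mex{2,2,1,0} = 3
G(24) = mex{3,2,1,1} = 0
G(25) = mex{3,2,2,1} = 0
G_A(25) = 0.
Pile B, S = {1, 3, 4, 8, 9}:
n :  0  1  2  3  4  5  6  7  8  9 10 11 12 13 14 15 16 17 18 19 20 21 22 23 24 25
G :  0  1  0  1  2  3  2  0  1  4  3  2  0  1  0  1  2  3  2  0  1  4  3  2  0  1
G_B(25) = 1.
Pile C, S = {1, 2, 3, 5, 8}:
n :  0  1  2  3  4  5  6  7  8  9 10 11 12 13 14 15 16 17 18 19 20 21 22
G :  0  1  2  3  0  1  2  3  4  5  0  1  2  3  0  1  2  3  4  5  0  1  2
G_C(22) = 2.
Combined Grundy value = 0 ⊕ 1 ⊕ 2 = 3.
A winning move leaves total XOR = 0, i.e. changes one component's Grundy value g to g ⊕ X where X is the current total.
Pile A: need g' = 0⊕3 = 3. Options: 25−3→G=3, 25−5→G=2, 25−7→G=2, 25−9→G=1. Hits: 1.
Pile B: need g' = 1⊕3 = 2. Options: 25−1→G=0, 25−3→G=3, 25−4→G=4, 25−8→G=3, 25−9→G=2. Hits: 1.
Pile C: need g' = 2⊕3 = 1. Options: 22−1→G=1, 22−2→G=0, 22−3→G=5, 22−5→G=3, 22−8→G=0. Hits: 1.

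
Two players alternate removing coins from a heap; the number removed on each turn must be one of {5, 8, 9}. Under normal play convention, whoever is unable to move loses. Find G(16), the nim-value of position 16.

G(0) = 0
G(1) = mex{} = 0
G(2) = mex{} = 0
G(3) = mex{} = 0
G(4) = mex{} = 0
G(5) = mex{0} = 1
G(6) = mex{0} = 1
G(7) = mex{0} = 1
G(8) = mex{0,0} = 1
G(9) = mex{0,0,0} = 1
G(10) = mex{1,0,0} = 2
G(11) = mex{1,0,0} = 2
G(12) = mex{1,0,0} = 2
G(13) = mex{1,1,0} = 2
G(14) = mex{1,1,1} = 0
G(15) = mex{2,1,1} = 0
G(16) = mex{2,1,1} = 0

0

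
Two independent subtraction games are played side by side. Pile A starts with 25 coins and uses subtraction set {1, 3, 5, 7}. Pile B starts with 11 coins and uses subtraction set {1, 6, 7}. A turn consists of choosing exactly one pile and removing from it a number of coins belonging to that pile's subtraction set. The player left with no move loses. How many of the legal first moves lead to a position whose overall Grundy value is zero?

1

Pile A, S = {1, 3, 5, 7}:
n :  0  1  2  3  4  5  6  7  8  9 10 11 12 13 14 15 16 17 18 19 20 21 22 23 24 25
G :  0  1  0  1  0  1  0  1  0  1  0  1  0  1  0  1  0  1  0  1  0  1  0  1  0  1
G_A(25) = 1.
Pile B, S = {1, 6, 7}:
n :  0  1  2  3  4  5  6  7  8  9 10 11
G :  0  1  0  1  0  1  2  3  2  3  2  3
G_B(11) = 3.
Combined Grundy value = 1 ⊕ 3 = 2.
A winning move leaves total XOR = 0, i.e. changes one component's Grundy value g to g ⊕ X where X is the current total.
Pile A: need g' = 1⊕2 = 3. Options: 25−1→G=0, 25−3→G=0, 25−5→G=0, 25−7→G=0. Hits: 0.
Pile B: need g' = 3⊕2 = 1. Options: 11−1→G=2, 11−6→G=1, 11−7→G=0. Hits: 1.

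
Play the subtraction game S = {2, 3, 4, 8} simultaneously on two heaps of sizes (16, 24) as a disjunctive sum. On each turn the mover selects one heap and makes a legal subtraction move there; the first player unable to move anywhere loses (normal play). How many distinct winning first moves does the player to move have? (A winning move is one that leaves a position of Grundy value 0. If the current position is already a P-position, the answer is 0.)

All heaps use S = {2, 3, 4, 8}:
G(0) = 0
G(1) = mex{} = 0
G(2) = mex{0} = 1
G(3) = mex{0,0} = 1
G(4) = mex{1,0,0} = 2
G(5) = mex{1,1,0} = 2
G(6) = mex{2,1,1} = 0
G(7) = mex{2,2,1} = 0
G(8) = mex{0,2,2,0} = 1
G(9) = mex{0,0,2,0} = 1
G(10) = mex{1,0,0,1} = 2
G(11) = mex{1,1,0,1} = 2
G(12) = mex{2,1,1,2} = 0
G(13) = mex{2,2,1,2} = 0
G(14) = mex{0,2,2,0} = 1
G(15) = mex{0,0,2,0} = 1
G(16) = mex{1,0,0,1} = 2
G(17) = mex{1,1,0,1} = 2
G(18) = mex{2,1,1,2} = 0
G(19) = mex{2,2,1,2} = 0
G(20) = mex{0,2,2,0} = 1
G(21) = mex{0,0,2,0} = 1
G(22) = mex{1,0,0,1} = 2
G(23) = mex{1,1,0,1} = 2
G(24) = mex{2,1,1,2} = 0
Heap A: G(16) = 2.
Heap B: G(24) = 0.
Combined Grundy value = 2 ⊕ 0 = 2.
A winning move leaves total XOR = 0, i.e. changes one component's Grundy value g to g ⊕ X where X is the current total.
Heap A: need g' = 2⊕2 = 0. Options: 16−2→G=1, 16−3→G=0, 16−4→G=0, 16−8→G=1. Hits: 2.
Heap B: need g' = 0⊕2 = 2. Options: 24−2→G=2, 24−3→G=1, 24−4→G=1, 24−8→G=2. Hits: 2.

4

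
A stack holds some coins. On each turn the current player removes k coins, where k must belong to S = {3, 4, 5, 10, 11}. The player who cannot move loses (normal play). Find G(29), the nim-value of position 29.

G(0) = 0
G(1) = mex{} = 0
G(2) = mex{} = 0
G(3) = mex{0} = 1
G(4) = mex{0,0} = 1
G(5) = mex{0,0,0} = 1
G(6) = mex{1,0,0} = 2
G(7) = mex{1,1,0} = 2
G(8) = mex{1,1,1} = 0
G(9) = mex{2,1,1} = 0
G(10) = mex{2,2,1,0} = 3
G(11) = mex{0,2,2,0,0} = 1
G(12) = mex{0,0,2,0,0} = 1
G(13) = mex{3,0,0,1,0} = 2
G(14) = mex{1,3,0,1,1} = 2
G(15) = mex{1,1,3,1,1} = 0
G(16) = mex{2,1,1,2,1} = 0
G(17) = mex{2,2,1,2,2} = 0
G(18) = mex{0,2,2,0,2} = 1
G(19) = mex{0,0,2,0,0} = 1
G(20) = mex{0,0,0,3,0} = 1
G(21) = mex{1,0,0,1,3} = 2
G(22) = mex{1,1,0,1,1} = 2
G(23) = mex{1,1,1,2,1} = 0
G(24) = mex{2,1,1,2,2} = 0
G(25) = mex{2,2,1,0,2} = 3
G(26) = mex{0,2,2,0,0} = 1
G(27) = mex{0,0,2,0,0} = 1
G(28) = mex{3,0,0,1,0} = 2
G(29) = mex{1,3,0,1,1} = 2

2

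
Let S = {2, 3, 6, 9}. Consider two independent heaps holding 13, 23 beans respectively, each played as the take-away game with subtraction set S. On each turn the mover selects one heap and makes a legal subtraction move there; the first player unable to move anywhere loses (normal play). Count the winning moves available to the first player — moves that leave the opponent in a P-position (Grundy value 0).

3

All heaps use S = {2, 3, 6, 9}:
G(0) = 0
G(1) = mex{} = 0
G(2) = mex{0} = 1
G(3) = mex{0,0} = 1
G(4) = mex{1,0} = 2
G(5) = mex{1,1} = 0
G(6) = mex{2,1,0} = 3
G(7) = mex{0,2,0} = 1
G(8) = mex{3,0,1} = 2
G(9) = mex{1,3,1,0} = 2
G(10) = mex{2,1,2,0} = 3
G(11) = mex{2,2,0,1} = 3
G(12) = mex{3,2,3,1} = 0
G(13) = mex{3,3,1,2} = 0
G(14) = mex{0,3,2,0} = 1
G(15) = mex{0,0,2,3} = 1
G(16) = mex{1,0,3,1} = 2
G(17) = mex{1,1,3,2} = 0
G(18) = mex{2,1,0,2} = 3
G(19) = mex{0,2,0,3} = 1
G(20) = mex{3,0,1,3} = 2
G(21) = mex{1,3,1,0} = 2
G(22) = mex{2,1,2,0} = 3
G(23) = mex{2,2,0,1} = 3
Heap A: G(13) = 0.
Heap B: G(23) = 3.
Combined Grundy value = 0 ⊕ 3 = 3.
A winning move leaves total XOR = 0, i.e. changes one component's Grundy value g to g ⊕ X where X is the current total.
Heap A: need g' = 0⊕3 = 3. Options: 13−2→G=3, 13−3→G=3, 13−6→G=1, 13−9→G=2. Hits: 2.
Heap B: need g' = 3⊕3 = 0. Options: 23−2→G=2, 23−3→G=2, 23−6→G=0, 23−9→G=1. Hits: 1.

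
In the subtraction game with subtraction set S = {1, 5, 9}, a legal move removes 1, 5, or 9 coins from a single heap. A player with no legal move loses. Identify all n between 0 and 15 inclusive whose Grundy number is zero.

G(0) = 0
G(1) = mex{0} = 1
G(2) = mex{1} = 0
G(3) = mex{0} = 1
G(4) = mex{1} = 0
G(5) = mex{0,0} = 1
G(6) = mex{1,1} = 0
G(7) = mex{0,0} = 1
G(8) = mex{1,1} = 0
G(9) = mex{0,0,0} = 1
G(10) = mex{1,1,1} = 0
G(11) = mex{0,0,0} = 1
G(12) = mex{1,1,1} = 0
G(13) = mex{0,0,0} = 1
G(14) = mex{1,1,1} = 0
G(15) = mex{0,0,0} = 1
P-positions are exactly the n with G(n) = 0.

0, 2, 4, 6, 8, 10, 12, 14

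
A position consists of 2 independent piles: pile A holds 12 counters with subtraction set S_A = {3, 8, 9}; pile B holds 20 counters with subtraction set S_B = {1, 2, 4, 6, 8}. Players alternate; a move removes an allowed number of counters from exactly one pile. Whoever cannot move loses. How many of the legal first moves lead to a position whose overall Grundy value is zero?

Pile A, S = {3, 8, 9}:
G(0) = 0
G(1) = mex{} = 0
G(2) = mex{} = 0
G(3) = mex{0} = 1
G(4) = mex{0} = 1
G(5) = mex{0} = 1
G(6) = mex{1} = 0
G(7) = mex{1} = 0
G(8) = mex{1,0} = 2
G(9) = mex{0,0,0} = 1
G(10) = mex{0,0,0} = 1
G(11) = mex{2,1,0} = 3
G(12) = mex{1,1,1} = 0
G_A(12) = 0.
Pile B, S = {1, 2, 4, 6, 8}:
G(0) = 0
G(1) = mex{0} = 1
G(2) = mex{1,0} = 2
G(3) = mex{2,1} = 0
G(4) = mex{0,2,0} = 1
G(5) = mex{1,0,1} = 2
G(6) = mex{2,1,2,0} = 3
G(7) = mex{3,2,0,1} = 4
G(8) = mex{4,3,1,2,0} = 5
G(9) = mex{5,4,2,0,1} = 3
G(10) = mex{3,5,3,1,2} = 0
G(11) = mex{0,3,4,2,0} = 1
G(12) = mex{1,0,5,3,1} = 2
G(13) = mex{2,1,3,4,2} = 0
G(14) = mex{0,2,0,5,3} = 1
G(15) = mex{1,0,1,3,4} = 2
G(16) = mex{2,1,2,0,5} = 3
G(17) = mex{3,2,0,1,3} = 4
G(18) = mex{4,3,1,2,0} = 5
G(19) = mex{5,4,2,0,1} = 3
G(20) = mex{3,5,3,1,2} = 0
G_B(20) = 0.
Combined Grundy value = 0 ⊕ 0 = 0.
A winning move leaves total XOR = 0, i.e. changes one component's Grundy value g to g ⊕ X where X is the current total.
Pile A: target g' = 0⊕0 = 0, but every legal move changes the Grundy value (mex property), so 0 moves.
Pile B: target g' = 0⊕0 = 0, but every legal move changes the Grundy value (mex property), so 0 moves.

0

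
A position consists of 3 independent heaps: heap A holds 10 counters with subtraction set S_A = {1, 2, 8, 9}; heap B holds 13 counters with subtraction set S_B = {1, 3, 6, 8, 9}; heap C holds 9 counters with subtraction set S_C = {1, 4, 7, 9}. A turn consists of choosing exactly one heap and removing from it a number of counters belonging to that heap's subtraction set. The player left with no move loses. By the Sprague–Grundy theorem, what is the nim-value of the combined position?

Heap A, S = {1, 2, 8, 9}:
n :  0  1  2  3  4  5  6  7  8  9 10
G :  0  1  2  0  1  2  0  1  2  3  0
G_A(10) = 0.
Heap B, S = {1, 3, 6, 8, 9}:
G(0) = 0
G(1) = mex{0} = 1
G(2) = mex{1} = 0
G(3) = mex{0,0} = 1
G(4) = mex{1,1} = 0
G(5) = mex{0,0} = 1
G(6) = mex{1,1,0} = 2
G(7) = mex{2,0,1} = 3
G(8) = mex{3,1,0,0} = 2
G(9) = mex{2,2,1,1,0} = 3
G(10) = mex{3,3,0,0,1} = 2
G(11) = mex{2,2,1,1,0} = 3
G(12) = mex{3,3,2,0,1} = 4
G(13) = mex{4,2,3,1,0} = 5
G_B(13) = 5.
Heap C, S = {1, 4, 7, 9}:
G(0) = 0
G(1) = mex{0} = 1
G(2) = mex{1} = 0
G(3) = mex{0} = 1
G(4) = mex{1,0} = 2
G(5) = mex{2,1} = 0
G(6) = mex{0,0} = 1
G(7) = mex{1,1,0} = 2
G(8) = mex{2,2,1} = 0
G(9) = mex{0,0,0,0} = 1
G_C(9) = 1.
Combined Grundy value = 0 ⊕ 5 ⊕ 1 = 4.

4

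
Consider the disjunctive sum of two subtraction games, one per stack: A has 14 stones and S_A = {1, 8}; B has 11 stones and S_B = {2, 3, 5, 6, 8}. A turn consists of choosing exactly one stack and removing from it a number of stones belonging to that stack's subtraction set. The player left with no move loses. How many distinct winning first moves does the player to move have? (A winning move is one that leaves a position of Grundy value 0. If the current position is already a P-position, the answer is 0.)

Stack A, S = {1, 8}:
n :  0  1  2  3  4  5  6  7  8  9 10 11 12 13 14
G :  0  1  0  1  0  1  0  1  2  0  1  0  1  0  1
G_A(14) = 1.
Stack B, S = {2, 3, 5, 6, 8}:
n :  0  1  2  3  4  5  6  7  8  9 10 11
G :  0  0  1  1  2  2  3  3  4  4  0  0
G_B(11) = 0.
Combined Grundy value = 1 ⊕ 0 = 1.
A winning move leaves total XOR = 0, i.e. changes one component's Grundy value g to g ⊕ X where X is the current total.
Stack A: need g' = 1⊕1 = 0. Options: 14−1→G=0, 14−8→G=0. Hits: 2.
Stack B: need g' = 0⊕1 = 1. Options: 11−2→G=4, 11−3→G=4, 11−5→G=3, 11−6→G=2, 11−8→G=1. Hits: 1.

3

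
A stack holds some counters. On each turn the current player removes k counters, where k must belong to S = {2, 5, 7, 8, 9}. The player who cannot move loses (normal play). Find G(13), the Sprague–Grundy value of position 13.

4

G(0) = 0
G(1) = mex{} = 0
G(2) = mex{0} = 1
G(3) = mex{0} = 1
G(4) = mex{1} = 0
G(5) = mex{1,0} = 2
G(6) = mex{0,0} = 1
G(7) = mex{2,1,0} = 3
G(8) = mex{1,1,0,0} = 2
G(9) = mex{3,0,1,0,0} = 2
G(10) = mex{2,2,1,1,0} = 3
G(11) = mex{2,1,0,1,1} = 3
G(12) = mex{3,3,2,0,1} = 4
G(13) = mex{3,2,1,2,0} = 4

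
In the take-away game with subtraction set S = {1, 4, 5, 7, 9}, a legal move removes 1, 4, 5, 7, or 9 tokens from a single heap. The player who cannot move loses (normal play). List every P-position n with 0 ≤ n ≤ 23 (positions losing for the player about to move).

G(0) = 0
G(1) = mex{0} = 1
G(2) = mex{1} = 0
G(3) = mex{0} = 1
G(4) = mex{1,0} = 2
G(5) = mex{2,1,0} = 3
G(6) = mex{3,0,1} = 2
G(7) = mex{2,1,0,0} = 3
G(8) = mex{3,2,1,1} = 0
G(9) = mex{0,3,2,0,0} = 1
G(10) = mex{1,2,3,1,1} = 0
G(11) = mex{0,3,2,2,0} = 1
G(12) = mex{1,0,3,3,1} = 2
G(13) = mex{2,1,0,2,2} = 3
G(14) = mex{3,0,1,3,3} = 2
G(15) = mex{2,1,0,0,2} = 3
G(16) = mex{3,2,1,1,3} = 0
G(17) = mex{0,3,2,0,0} = 1
G(18) = mex{1,2,3,1,1} = 0
G(19) = mex{0,3,2,2,0} = 1
G(20) = mex{1,0,3,3,1} = 2
G(21) = mex{2,1,0,2,2} = 3
G(22) = mex{3,0,1,3,3} = 2
G(23) = mex{2,1,0,0,2} = 3
P-positions are exactly the n with G(n) = 0.

0, 2, 8, 10, 16, 18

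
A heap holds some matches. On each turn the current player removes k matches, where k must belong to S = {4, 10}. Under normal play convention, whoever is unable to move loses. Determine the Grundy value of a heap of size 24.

2

G(0) = 0
G(1) = mex{} = 0
G(2) = mex{} = 0
G(3) = mex{} = 0
G(4) = mex{0} = 1
G(5) = mex{0} = 1
G(6) = mex{0} = 1
G(7) = mex{0} = 1
G(8) = mex{1} = 0
G(9) = mex{1} = 0
G(10) = mex{1,0} = 2
G(11) = mex{1,0} = 2
G(12) = mex{0,0} = 1
G(13) = mex{0,0} = 1
G(14) = mex{2,1} = 0
G(15) = mex{2,1} = 0
G(16) = mex{1,1} = 0
G(17) = mex{1,1} = 0
G(18) = mex{0,0} = 1
G(19) = mex{0,0} = 1
G(20) = mex{0,2} = 1
G(21) = mex{0,2} = 1
G(22) = mex{1,1} = 0
G(23) = mex{1,1} = 0
G(24) = mex{1,0} = 2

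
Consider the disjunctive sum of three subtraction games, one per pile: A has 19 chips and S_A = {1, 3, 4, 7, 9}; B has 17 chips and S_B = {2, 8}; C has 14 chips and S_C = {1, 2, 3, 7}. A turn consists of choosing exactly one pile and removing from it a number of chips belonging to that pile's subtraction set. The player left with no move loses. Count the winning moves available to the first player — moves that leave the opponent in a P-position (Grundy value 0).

2

Pile A, S = {1, 3, 4, 7, 9}:
n :  0  1  2  3  4  5  6  7  8  9 10 11 12 13 14 15 16 17 18 19
G :  0  1  0  1  2  3  2  3  0  1  0  1  2  3  2  3  0  1  0  1
G_A(19) = 1.
Pile B, S = {2, 8}:
n :  0  1  2  3  4  5  6  7  8  9 10 11 12 13 14 15 16 17
G :  0  0  1  1  0  0  1  1  2  2  0  0  1  1  0  0  1  1
G_B(17) = 1.
Pile C, S = {1, 2, 3, 7}:
G(0) = 0
G(1) = mex{0} = 1
G(2) = mex{1,0} = 2
G(3) = mex{2,1,0} = 3
G(4) = mex{3,2,1} = 0
G(5) = mex{0,3,2} = 1
G(6) = mex{1,0,3} = 2
G(7) = mex{2,1,0,0} = 3
G(8) = mex{3,2,1,1} = 0
G(9) = mex{0,3,2,2} = 1
G(10) = mex{1,0,3,3} = 2
G(11) = mex{2,1,0,0} = 3
G(12) = mex{3,2,1,1} = 0
G(13) = mex{0,3,2,2} = 1
G(14) = mex{1,0,3,3} = 2
G_C(14) = 2.
Combined Grundy value = 1 ⊕ 1 ⊕ 2 = 2.
A winning move leaves total XOR = 0, i.e. changes one component's Grundy value g to g ⊕ X where X is the current total.
Pile A: need g' = 1⊕2 = 3. Options: 19−1→G=0, 19−3→G=0, 19−4→G=3, 19−7→G=2, 19−9→G=0. Hits: 1.
Pile B: need g' = 1⊕2 = 3. Options: 17−2→G=0, 17−8→G=2. Hits: 0.
Pile C: need g' = 2⊕2 = 0. Options: 14−1→G=1, 14−2→G=0, 14−3→G=3, 14−7→G=3. Hits: 1.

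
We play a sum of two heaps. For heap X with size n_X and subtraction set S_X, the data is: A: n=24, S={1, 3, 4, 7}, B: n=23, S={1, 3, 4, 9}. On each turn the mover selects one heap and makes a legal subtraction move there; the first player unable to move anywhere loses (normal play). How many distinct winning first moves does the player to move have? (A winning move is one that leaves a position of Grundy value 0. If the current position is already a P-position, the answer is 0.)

3

Heap A, S = {1, 3, 4, 7}:
G(0) = 0
G(1) = mex{0} = 1
G(2) = mex{1} = 0
G(3) = mex{0,0} = 1
G(4) = mex{1,1,0} = 2
G(5) = mex{2,0,1} = 3
G(6) = mex{3,1,0} = 2
G(7) = mex{2,2,1,0} = 3
G(8) = mex{3,3,2,1} = 0
G(9) = mex{0,2,3,0} = 1
G(10) = mex{1,3,2,1} = 0
G(11) = mex{0,0,3,2} = 1
G(12) = mex{1,1,0,3} = 2
G(13) = mex{2,0,1,2} = 3
G(14) = mex{3,1,0,3} = 2
G(15) = mex{2,2,1,0} = 3
G(16) = mex{3,3,2,1} = 0
G(17) = mex{0,2,3,0} = 1
G(18) = mex{1,3,2,1} = 0
G(19) = mex{0,0,3,2} = 1
G(20) = mex{1,1,0,3} = 2
G(21) = mex{2,0,1,2} = 3
G(22) = mex{3,1,0,3} = 2
G(23) = mex{2,2,1,0} = 3
G(24) = mex{3,3,2,1} = 0
G_A(24) = 0.
Heap B, S = {1, 3, 4, 9}:
n :  0  1  2  3  4  5  6  7  8  9 10 11 12 13 14 15 16 17 18 19 20 21 22 23
G :  0  1  0  1  2  3  2  0  1  4  3  2  0  1  0  1  2  3  2  0  1  4  3  2
G_B(23) = 2.
Combined Grundy value = 0 ⊕ 2 = 2.
A winning move leaves total XOR = 0, i.e. changes one component's Grundy value g to g ⊕ X where X is the current total.
Heap A: need g' = 0⊕2 = 2. Options: 24−1→G=3, 24−3→G=3, 24−4→G=2, 24−7→G=1. Hits: 1.
Heap B: need g' = 2⊕2 = 0. Options: 23−1→G=3, 23−3→G=1, 23−4→G=0, 23−9→G=0. Hits: 2.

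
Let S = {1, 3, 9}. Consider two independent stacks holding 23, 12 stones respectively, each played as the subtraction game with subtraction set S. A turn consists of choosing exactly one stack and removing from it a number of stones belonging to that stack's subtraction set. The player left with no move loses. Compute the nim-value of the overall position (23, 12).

1

All stacks use S = {1, 3, 9}:
G(0) = 0
G(1) = mex{0} = 1
G(2) = mex{1} = 0
G(3) = mex{0,0} = 1
G(4) = mex{1,1} = 0
G(5) = mex{0,0} = 1
G(6) = mex{1,1} = 0
G(7) = mex{0,0} = 1
G(8) = mex{1,1} = 0
G(9) = mex{0,0,0} = 1
G(10) = mex{1,1,1} = 0
G(11) = mex{0,0,0} = 1
G(12) = mex{1,1,1} = 0
G(13) = mex{0,0,0} = 1
G(14) = mex{1,1,1} = 0
G(15) = mex{0,0,0} = 1
G(16) = mex{1,1,1} = 0
G(17) = mex{0,0,0} = 1
G(18) = mex{1,1,1} = 0
G(19) = mex{0,0,0} = 1
G(20) = mex{1,1,1} = 0
G(21) = mex{0,0,0} = 1
G(22) = mex{1,1,1} = 0
G(23) = mex{0,0,0} = 1
Stack A: G(23) = 1.
Stack B: G(12) = 0.
Combined Grundy value = 1 ⊕ 0 = 1.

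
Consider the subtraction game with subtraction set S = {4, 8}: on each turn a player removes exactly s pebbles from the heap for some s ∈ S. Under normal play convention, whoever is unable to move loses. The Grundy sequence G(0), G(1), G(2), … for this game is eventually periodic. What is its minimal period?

12

G(0) = 0
G(1) = mex{} = 0
G(2) = mex{} = 0
G(3) = mex{} = 0
G(4) = mex{0} = 1
G(5) = mex{0} = 1
G(6) = mex{0} = 1
G(7) = mex{0} = 1
G(8) = mex{1,0} = 2
G(9) = mex{1,0} = 2
G(10) = mex{1,0} = 2
G(11) = mex{1,0} = 2
G(12) = mex{2,1} = 0
G(13) = mex{2,1} = 0
G(14) = mex{2,1} = 0
G(15) = mex{2,1} = 0
G(16) = mex{0,2} = 1
G(17) = mex{0,2} = 1
G(18) = mex{0,2} = 1
G(19) = mex{0,2} = 1
G(20) = mex{1,0} = 2
G(21) = mex{1,0} = 2
G(22) = mex{1,0} = 2
G(23) = mex{1,0} = 2
G(24) = mex{2,1} = 0
G(25) = mex{2,1} = 0
G(n+12) = G(n) holds for n = 0,…,7 (a full window of length max(S) = 8), so the sequence is purely periodic with period 12.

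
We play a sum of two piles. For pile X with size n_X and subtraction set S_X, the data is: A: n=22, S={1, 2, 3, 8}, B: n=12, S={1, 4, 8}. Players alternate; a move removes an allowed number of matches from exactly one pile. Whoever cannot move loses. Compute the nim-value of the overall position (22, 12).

0

Pile A, S = {1, 2, 3, 8}:
n :  0  1  2  3  4  5  6  7  8  9 10 11 12 13 14 15 16 17 18 19 20 21 22
G :  0  1  2  3  0  1  2  3  4  0  1  2  3  0  1  2  3  4  0  1  2  3  0
G_A(22) = 0.
Pile B, S = {1, 4, 8}:
G(0) = 0
G(1) = mex{0} = 1
G(2) = mex{1} = 0
G(3) = mex{0} = 1
G(4) = mex{1,0} = 2
G(5) = mex{2,1} = 0
G(6) = mex{0,0} = 1
G(7) = mex{1,1} = 0
G(8) = mex{0,2,0} = 1
G(9) = mex{1,0,1} = 2
G(10) = mex{2,1,0} = 3
G(11) = mex{3,0,1} = 2
G(12) = mex{2,1,2} = 0
G_B(12) = 0.
Combined Grundy value = 0 ⊕ 0 = 0.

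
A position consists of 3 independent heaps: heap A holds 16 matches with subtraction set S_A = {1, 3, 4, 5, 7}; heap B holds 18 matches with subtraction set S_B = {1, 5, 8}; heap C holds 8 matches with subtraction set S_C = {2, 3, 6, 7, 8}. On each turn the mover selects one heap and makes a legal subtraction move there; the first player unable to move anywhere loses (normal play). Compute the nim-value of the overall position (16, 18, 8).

Heap A, S = {1, 3, 4, 5, 7}:
G(0) = 0
G(1) = mex{0} = 1
G(2) = mex{1} = 0
G(3) = mex{0,0} = 1
G(4) = mex{1,1,0} = 2
G(5) = mex{2,0,1,0} = 3
G(6) = mex{3,1,0,1} = 2
G(7) = mex{2,2,1,0,0} = 3
G(8) = mex{3,3,2,1,1} = 0
G(9) = mex{0,2,3,2,0} = 1
G(10) = mex{1,3,2,3,1} = 0
G(11) = mex{0,0,3,2,2} = 1
G(12) = mex{1,1,0,3,3} = 2
G(13) = mex{2,0,1,0,2} = 3
G(14) = mex{3,1,0,1,3} = 2
G(15) = mex{2,2,1,0,0} = 3
G(16) = mex{3,3,2,1,1} = 0
G_A(16) = 0.
Heap B, S = {1, 5, 8}:
n :  0  1  2  3  4  5  6  7  8  9 10 11 12 13 14 15 16 17 18
G :  0  1  0  1  0  1  0  1  2  3  2  3  2  0  1  0  1  0  1
G_B(18) = 1.
Heap C, S = {2, 3, 6, 7, 8}:
n : 0 1 2 3 4 5 6 7 8
G : 0 0 1 1 2 0 3 1 2
G_C(8) = 2.
Combined Grundy value = 0 ⊕ 1 ⊕ 2 = 3.

3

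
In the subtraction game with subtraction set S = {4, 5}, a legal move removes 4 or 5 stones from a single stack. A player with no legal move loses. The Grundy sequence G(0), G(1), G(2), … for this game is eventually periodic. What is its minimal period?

n :  0  1  2  3  4  5  6  7  8  9 10 11 12 13 14 15 16 17 18 19
G :  0  0  0  0  1  1  1  1  2  0  0  0  0  1  1  1  1  2  0  0
G(n+9) = G(n) holds for n = 0,…,4 (a full window of length max(S) = 5), so the sequence is purely periodic with period 9.

9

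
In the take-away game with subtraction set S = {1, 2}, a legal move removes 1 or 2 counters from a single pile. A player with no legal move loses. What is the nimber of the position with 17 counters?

2

n :  0  1  2  3  4  5  6  7  8  9 10 11 12 13 14 15 16 17
G :  0  1  2  0  1  2  0  1  2  0  1  2  0  1  2  0  1  2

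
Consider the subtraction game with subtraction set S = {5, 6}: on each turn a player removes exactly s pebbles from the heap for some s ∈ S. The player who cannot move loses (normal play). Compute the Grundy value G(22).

n :  0  1  2  3  4  5  6  7  8  9 10 11 12 13 14 15 16 17 18 19 20 21 22
G :  0  0  0  0  0  1  1  1  1  1  2  0  0  0  0  0  1  1  1  1  1  2  0

0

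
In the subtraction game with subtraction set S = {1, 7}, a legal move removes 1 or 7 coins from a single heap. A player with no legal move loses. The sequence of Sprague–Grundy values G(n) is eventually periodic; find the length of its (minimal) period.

2

n :  0  1  2  3  4  5  6  7  8  9 10 11 12 13 14
G :  0  1  0  1  0  1  0  1  0  1  0  1  0  1  0
G(n+2) = G(n) holds for n = 0,…,6 (a full window of length max(S) = 7), so the sequence is purely periodic with period 2.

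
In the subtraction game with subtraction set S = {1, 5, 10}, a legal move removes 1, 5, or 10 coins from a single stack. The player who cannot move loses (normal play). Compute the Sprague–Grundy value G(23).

G(0) = 0
G(1) = mex{0} = 1
G(2) = mex{1} = 0
G(3) = mex{0} = 1
G(4) = mex{1} = 0
G(5) = mex{0,0} = 1
G(6) = mex{1,1} = 0
G(7) = mex{0,0} = 1
G(8) = mex{1,1} = 0
G(9) = mex{0,0} = 1
G(10) = mex{1,1,0} = 2
G(11) = mex{2,0,1} = 3
G(12) = mex{3,1,0} = 2
G(13) = mex{2,0,1} = 3
G(14) = mex{3,1,0} = 2
G(15) = mex{2,2,1} = 0
G(16) = mex{0,3,0} = 1
G(17) = mex{1,2,1} = 0
G(18) = mex{0,3,0} = 1
G(19) = mex{1,2,1} = 0
G(20) = mex{0,0,2} = 1
G(21) = mex{1,1,3} = 0
G(22) = mex{0,0,2} = 1
G(23) = mex{1,1,3} = 0

0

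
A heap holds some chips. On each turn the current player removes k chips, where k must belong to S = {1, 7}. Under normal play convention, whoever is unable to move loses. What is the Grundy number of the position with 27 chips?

1

G(0) = 0
G(1) = mex{0} = 1
G(2) = mex{1} = 0
G(3) = mex{0} = 1
G(4) = mex{1} = 0
G(5) = mex{0} = 1
G(6) = mex{1} = 0
G(7) = mex{0,0} = 1
G(8) = mex{1,1} = 0
G(9) = mex{0,0} = 1
G(10) = mex{1,1} = 0
G(11) = mex{0,0} = 1
G(12) = mex{1,1} = 0
G(13) = mex{0,0} = 1
G(14) = mex{1,1} = 0
G(15) = mex{0,0} = 1
G(16) = mex{1,1} = 0
G(17) = mex{0,0} = 1
G(18) = mex{1,1} = 0
G(19) = mex{0,0} = 1
G(20) = mex{1,1} = 0
G(21) = mex{0,0} = 1
G(22) = mex{1,1} = 0
G(23) = mex{0,0} = 1
G(24) = mex{1,1} = 0
G(25) = mex{0,0} = 1
G(26) = mex{1,1} = 0
G(27) = mex{0,0} = 1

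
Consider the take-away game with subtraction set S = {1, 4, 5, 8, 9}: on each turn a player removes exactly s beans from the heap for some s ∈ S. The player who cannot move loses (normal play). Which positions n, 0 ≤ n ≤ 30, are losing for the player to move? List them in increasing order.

G(0) = 0
G(1) = mex{0} = 1
G(2) = mex{1} = 0
G(3) = mex{0} = 1
G(4) = mex{1,0} = 2
G(5) = mex{2,1,0} = 3
G(6) = mex{3,0,1} = 2
G(7) = mex{2,1,0} = 3
G(8) = mex{3,2,1,0} = 4
G(9) = mex{4,3,2,1,0} = 5
G(10) = mex{5,2,3,0,1} = 4
G(11) = mex{4,3,2,1,0} = 5
G(12) = mex{5,4,3,2,1} = 0
G(13) = mex{0,5,4,3,2} = 1
G(14) = mex{1,4,5,2,3} = 0
G(15) = mex{0,5,4,3,2} = 1
G(16) = mex{1,0,5,4,3} = 2
G(17) = mex{2,1,0,5,4} = 3
G(18) = mex{3,0,1,4,5} = 2
G(19) = mex{2,1,0,5,4} = 3
G(20) = mex{3,2,1,0,5} = 4
G(21) = mex{4,3,2,1,0} = 5
G(22) = mex{5,2,3,0,1} = 4
G(23) = mex{4,3,2,1,0} = 5
G(24) = mex{5,4,3,2,1} = 0
G(25) = mex{0,5,4,3,2} = 1
G(26) = mex{1,4,5,2,3} = 0
G(27) = mex{0,5,4,3,2} = 1
G(28) = mex{1,0,5,4,3} = 2
G(29) = mex{2,1,0,5,4} = 3
G(30) = mex{3,0,1,4,5} = 2
P-positions are exactly the n with G(n) = 0.

0, 2, 12, 14, 24, 26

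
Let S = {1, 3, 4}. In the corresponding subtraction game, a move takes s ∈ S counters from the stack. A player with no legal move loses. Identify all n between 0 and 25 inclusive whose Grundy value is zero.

G(0) = 0
G(1) = mex{0} = 1
G(2) = mex{1} = 0
G(3) = mex{0,0} = 1
G(4) = mex{1,1,0} = 2
G(5) = mex{2,0,1} = 3
G(6) = mex{3,1,0} = 2
G(7) = mex{2,2,1} = 0
G(8) = mex{0,3,2} = 1
G(9) = mex{1,2,3} = 0
G(10) = mex{0,0,2} = 1
G(11) = mex{1,1,0} = 2
G(12) = mex{2,0,1} = 3
G(13) = mex{3,1,0} = 2
G(14) = mex{2,2,1} = 0
G(15) = mex{0,3,2} = 1
G(16) = mex{1,2,3} = 0
G(17) = mex{0,0,2} = 1
G(18) = mex{1,1,0} = 2
G(19) = mex{2,0,1} = 3
G(20) = mex{3,1,0} = 2
G(21) = mex{2,2,1} = 0
G(22) = mex{0,3,2} = 1
G(23) = mex{1,2,3} = 0
G(24) = mex{0,0,2} = 1
G(25) = mex{1,1,0} = 2
P-positions are exactly the n with G(n) = 0.

0, 2, 7, 9, 14, 16, 21, 23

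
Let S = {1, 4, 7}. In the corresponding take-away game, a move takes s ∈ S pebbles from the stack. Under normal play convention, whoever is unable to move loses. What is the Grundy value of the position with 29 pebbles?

G(0) = 0
G(1) = mex{0} = 1
G(2) = mex{1} = 0
G(3) = mex{0} = 1
G(4) = mex{1,0} = 2
G(5) = mex{2,1} = 0
G(6) = mex{0,0} = 1
G(7) = mex{1,1,0} = 2
G(8) = mex{2,2,1} = 0
G(9) = mex{0,0,0} = 1
G(10) = mex{1,1,1} = 0
G(11) = mex{0,2,2} = 1
G(12) = mex{1,0,0} = 2
G(13) = mex{2,1,1} = 0
G(14) = mex{0,0,2} = 1
G(15) = mex{1,1,0} = 2
G(16) = mex{2,2,1} = 0
G(17) = mex{0,0,0} = 1
G(18) = mex{1,1,1} = 0
G(19) = mex{0,2,2} = 1
G(20) = mex{1,0,0} = 2
G(21) = mex{2,1,1} = 0
G(22) = mex{0,0,2} = 1
G(23) = mex{1,1,0} = 2
G(24) = mex{2,2,1} = 0
G(25) = mex{0,0,0} = 1
G(26) = mex{1,1,1} = 0
G(27) = mex{0,2,2} = 1
G(28) = mex{1,0,0} = 2
G(29) = mex{2,1,1} = 0

0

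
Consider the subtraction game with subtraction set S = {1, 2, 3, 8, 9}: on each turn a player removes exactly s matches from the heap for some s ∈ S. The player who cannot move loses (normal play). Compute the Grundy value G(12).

2

G(0) = 0
G(1) = mex{0} = 1
G(2) = mex{1,0} = 2
G(3) = mex{2,1,0} = 3
G(4) = mex{3,2,1} = 0
G(5) = mex{0,3,2} = 1
G(6) = mex{1,0,3} = 2
G(7) = mex{2,1,0} = 3
G(8) = mex{3,2,1,0} = 4
G(9) = mex{4,3,2,1,0} = 5
G(10) = mex{5,4,3,2,1} = 0
G(11) = mex{0,5,4,3,2} = 1
G(12) = mex{1,0,5,0,3} = 2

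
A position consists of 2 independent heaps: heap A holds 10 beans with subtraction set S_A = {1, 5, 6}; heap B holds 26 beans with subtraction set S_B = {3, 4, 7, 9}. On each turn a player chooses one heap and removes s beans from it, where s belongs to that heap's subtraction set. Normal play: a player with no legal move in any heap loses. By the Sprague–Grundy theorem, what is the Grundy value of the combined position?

Heap A, S = {1, 5, 6}:
n :  0  1  2  3  4  5  6  7  8  9 10
G :  0  1  0  1  0  1  2  3  2  3  2
G_A(10) = 2.
Heap B, S = {3, 4, 7, 9}:
G(0) = 0
G(1) = mex{} = 0
G(2) = mex{} = 0
G(3) = mex{0} = 1
G(4) = mex{0,0} = 1
G(5) = mex{0,0} = 1
G(6) = mex{1,0} = 2
G(7) = mex{1,1,0} = 2
G(8) = mex{1,1,0} = 2
G(9) = mex{2,1,0,0} = 3
G(10) = mex{2,2,1,0} = 3
G(11) = mex{2,2,1,0} = 3
G(12) = mex{3,2,1,1} = 0
G(13) = mex{3,3,2,1} = 0
G(14) = mex{3,3,2,1} = 0
G(15) = mex{0,3,2,2} = 1
G(16) = mex{0,0,3,2} = 1
G(17) = mex{0,0,3,2} = 1
G(18) = mex{1,0,3,3} = 2
G(19) = mex{1,1,0,3} = 2
G(20) = mex{1,1,0,3} = 2
G(21) = mex{2,1,0,0} = 3
G(22) = mex{2,2,1,0} = 3
G(23) = mex{2,2,1,0} = 3
G(24) = mex{3,2,1,1} = 0
G(25) = mex{3,3,2,1} = 0
G(26) = mex{3,3,2,1} = 0
G_B(26) = 0.
Combined Grundy value = 2 ⊕ 0 = 2.

2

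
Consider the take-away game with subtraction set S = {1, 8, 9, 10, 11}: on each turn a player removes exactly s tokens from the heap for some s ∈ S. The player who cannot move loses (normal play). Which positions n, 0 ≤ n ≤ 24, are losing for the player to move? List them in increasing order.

n :  0  1  2  3  4  5  6  7  8  9 10 11 12 13 14 15 16 17 18 19 20 21 22 23 24
G :  0  1  0  1  0  1  0  1  2  3  2  3  2  3  2  3  4  5  0  1  0  1  0  1  0
P-positions are exactly the n with G(n) = 0.

0, 2, 4, 6, 18, 20, 22, 24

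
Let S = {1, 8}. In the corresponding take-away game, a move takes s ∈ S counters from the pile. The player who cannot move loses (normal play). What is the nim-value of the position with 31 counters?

G(0) = 0
G(1) = mex{0} = 1
G(2) = mex{1} = 0
G(3) = mex{0} = 1
G(4) = mex{1} = 0
G(5) = mex{0} = 1
G(6) = mex{1} = 0
G(7) = mex{0} = 1
G(8) = mex{1,0} = 2
G(9) = mex{2,1} = 0
G(10) = mex{0,0} = 1
G(11) = mex{1,1} = 0
G(12) = mex{0,0} = 1
G(13) = mex{1,1} = 0
G(14) = mex{0,0} = 1
G(15) = mex{1,1} = 0
G(16) = mex{0,2} = 1
G(17) = mex{1,0} = 2
G(18) = mex{2,1} = 0
G(19) = mex{0,0} = 1
G(20) = mex{1,1} = 0
G(21) = mex{0,0} = 1
G(22) = mex{1,1} = 0
G(23) = mex{0,0} = 1
G(24) = mex{1,1} = 0
G(25) = mex{0,2} = 1
G(26) = mex{1,0} = 2
G(27) = mex{2,1} = 0
G(28) = mex{0,0} = 1
G(29) = mex{1,1} = 0
G(30) = mex{0,0} = 1
G(31) = mex{1,1} = 0

0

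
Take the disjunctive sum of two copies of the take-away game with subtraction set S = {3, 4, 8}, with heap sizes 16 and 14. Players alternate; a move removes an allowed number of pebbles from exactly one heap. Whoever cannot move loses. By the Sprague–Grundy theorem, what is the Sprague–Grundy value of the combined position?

1

All heaps use S = {3, 4, 8}:
G(0) = 0
G(1) = mex{} = 0
G(2) = mex{} = 0
G(3) = mex{0} = 1
G(4) = mex{0,0} = 1
G(5) = mex{0,0} = 1
G(6) = mex{1,0} = 2
G(7) = mex{1,1} = 0
G(8) = mex{1,1,0} = 2
G(9) = mex{2,1,0} = 3
G(10) = mex{0,2,0} = 1
G(11) = mex{2,0,1} = 3
G(12) = mex{3,2,1} = 0
G(13) = mex{1,3,1} = 0
G(14) = mex{3,1,2} = 0
G(15) = mex{0,3,0} = 1
G(16) = mex{0,0,2} = 1
Heap A: G(16) = 1.
Heap B: G(14) = 0.
Combined Grundy value = 1 ⊕ 0 = 1.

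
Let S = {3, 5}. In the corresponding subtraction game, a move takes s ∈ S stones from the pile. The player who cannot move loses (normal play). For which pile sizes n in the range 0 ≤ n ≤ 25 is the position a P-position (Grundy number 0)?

0, 1, 2, 8, 9, 10, 16, 17, 18, 24, 25

G(0) = 0
G(1) = mex{} = 0
G(2) = mex{} = 0
G(3) = mex{0} = 1
G(4) = mex{0} = 1
G(5) = mex{0,0} = 1
G(6) = mex{1,0} = 2
G(7) = mex{1,0} = 2
G(8) = mex{1,1} = 0
G(9) = mex{2,1} = 0
G(10) = mex{2,1} = 0
G(11) = mex{0,2} = 1
G(12) = mex{0,2} = 1
G(13) = mex{0,0} = 1
G(14) = mex{1,0} = 2
G(15) = mex{1,0} = 2
G(16) = mex{1,1} = 0
G(17) = mex{2,1} = 0
G(18) = mex{2,1} = 0
G(19) = mex{0,2} = 1
G(20) = mex{0,2} = 1
G(21) = mex{0,0} = 1
G(22) = mex{1,0} = 2
G(23) = mex{1,0} = 2
G(24) = mex{1,1} = 0
G(25) = mex{2,1} = 0
P-positions are exactly the n with G(n) = 0.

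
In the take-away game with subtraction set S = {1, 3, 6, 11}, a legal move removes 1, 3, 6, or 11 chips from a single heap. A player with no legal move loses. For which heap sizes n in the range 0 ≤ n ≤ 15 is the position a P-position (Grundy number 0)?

0, 2, 4, 9, 14

G(0) = 0
G(1) = mex{0} = 1
G(2) = mex{1} = 0
G(3) = mex{0,0} = 1
G(4) = mex{1,1} = 0
G(5) = mex{0,0} = 1
G(6) = mex{1,1,0} = 2
G(7) = mex{2,0,1} = 3
G(8) = mex{3,1,0} = 2
G(9) = mex{2,2,1} = 0
G(10) = mex{0,3,0} = 1
G(11) = mex{1,2,1,0} = 3
G(12) = mex{3,0,2,1} = 4
G(13) = mex{4,1,3,0} = 2
G(14) = mex{2,3,2,1} = 0
G(15) = mex{0,4,0,0} = 1
P-positions are exactly the n with G(n) = 0.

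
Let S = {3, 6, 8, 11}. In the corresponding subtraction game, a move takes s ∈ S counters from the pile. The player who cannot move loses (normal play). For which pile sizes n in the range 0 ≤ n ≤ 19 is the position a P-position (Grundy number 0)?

n :  0  1  2  3  4  5  6  7  8  9 10 11 12 13 14 15 16 17 18 19
G :  0  0  0  1  1  1  2  2  2  3  3  3  4  4  0  0  0  1  1  1
P-positions are exactly the n with G(n) = 0.

0, 1, 2, 14, 15, 16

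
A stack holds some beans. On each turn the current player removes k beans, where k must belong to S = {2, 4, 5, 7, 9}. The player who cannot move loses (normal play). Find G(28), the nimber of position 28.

n :  0  1  2  3  4  5  6  7  8  9 10 11 12 13 14 15 16 17 18 19 20 21 22 23 24 25 26 27 28
G :  0  0  1  1  2  2  3  3  4  4  5  0  0  1  1  2  2  3  3  4  4  5  0  0  1  1  2  2  3

3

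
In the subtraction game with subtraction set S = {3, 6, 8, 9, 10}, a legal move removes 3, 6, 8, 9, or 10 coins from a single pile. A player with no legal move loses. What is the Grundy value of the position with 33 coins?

G(0) = 0
G(1) = mex{} = 0
G(2) = mex{} = 0
G(3) = mex{0} = 1
G(4) = mex{0} = 1
G(5) = mex{0} = 1
G(6) = mex{1,0} = 2
G(7) = mex{1,0} = 2
G(8) = mex{1,0,0} = 2
G(9) = mex{2,1,0,0} = 3
G(10) = mex{2,1,0,0,0} = 3
G(11) = mex{2,1,1,0,0} = 3
G(12) = mex{3,2,1,1,0} = 4
G(13) = mex{3,2,1,1,1} = 0
G(14) = mex{3,2,2,1,1} = 0
G(15) = mex{4,3,2,2,1} = 0
G(16) = mex{0,3,2,2,2} = 1
G(17) = mex{0,3,3,2,2} = 1
G(18) = mex{0,4,3,3,2} = 1
G(19) = mex{1,0,3,3,3} = 2
G(20) = mex{1,0,4,3,3} = 2
G(21) = mex{1,0,0,4,3} = 2
G(22) = mex{2,1,0,0,4} = 3
G(23) = mex{2,1,0,0,0} = 3
G(24) = mex{2,1,1,0,0} = 3
G(25) = mex{3,2,1,1,0} = 4
G(26) = mex{3,2,1,1,1} = 0
G(27) = mex{3,2,2,1,1} = 0
G(28) = mex{4,3,2,2,1} = 0
G(29) = mex{0,3,2,2,2} = 1
G(30) = mex{0,3,3,2,2} = 1
G(31) = mex{0,4,3,3,2} = 1
G(32) = mex{1,0,3,3,3} = 2
G(33) = mex{1,0,4,3,3} = 2

2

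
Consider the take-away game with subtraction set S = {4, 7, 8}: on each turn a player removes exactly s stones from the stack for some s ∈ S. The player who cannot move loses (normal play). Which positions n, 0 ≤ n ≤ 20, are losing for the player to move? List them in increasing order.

0, 1, 2, 3, 12, 13, 14, 15

G(0) = 0
G(1) = mex{} = 0
G(2) = mex{} = 0
G(3) = mex{} = 0
G(4) = mex{0} = 1
G(5) = mex{0} = 1
G(6) = mex{0} = 1
G(7) = mex{0,0} = 1
G(8) = mex{1,0,0} = 2
G(9) = mex{1,0,0} = 2
G(10) = mex{1,0,0} = 2
G(11) = mex{1,1,0} = 2
G(12) = mex{2,1,1} = 0
G(13) = mex{2,1,1} = 0
G(14) = mex{2,1,1} = 0
G(15) = mex{2,2,1} = 0
G(16) = mex{0,2,2} = 1
G(17) = mex{0,2,2} = 1
G(18) = mex{0,2,2} = 1
G(19) = mex{0,0,2} = 1
G(20) = mex{1,0,0} = 2
P-positions are exactly the n with G(n) = 0.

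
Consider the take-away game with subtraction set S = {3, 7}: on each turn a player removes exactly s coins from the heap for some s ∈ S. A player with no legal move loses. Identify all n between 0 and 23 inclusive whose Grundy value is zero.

G(0) = 0
G(1) = mex{} = 0
G(2) = mex{} = 0
G(3) = mex{0} = 1
G(4) = mex{0} = 1
G(5) = mex{0} = 1
G(6) = mex{1} = 0
G(7) = mex{1,0} = 2
G(8) = mex{1,0} = 2
G(9) = mex{0,0} = 1
G(10) = mex{2,1} = 0
G(11) = mex{2,1} = 0
G(12) = mex{1,1} = 0
G(13) = mex{0,0} = 1
G(14) = mex{0,2} = 1
G(15) = mex{0,2} = 1
G(16) = mex{1,1} = 0
G(17) = mex{1,0} = 2
G(18) = mex{1,0} = 2
G(19) = mex{0,0} = 1
G(20) = mex{2,1} = 0
G(21) = mex{2,1} = 0
G(22) = mex{1,1} = 0
G(23) = mex{0,0} = 1
P-positions are exactly the n with G(n) = 0.

0, 1, 2, 6, 10, 11, 12, 16, 20, 21, 22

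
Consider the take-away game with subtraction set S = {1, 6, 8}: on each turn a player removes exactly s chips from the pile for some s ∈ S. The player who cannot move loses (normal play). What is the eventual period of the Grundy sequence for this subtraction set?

G(0) = 0
G(1) = mex{0} = 1
G(2) = mex{1} = 0
G(3) = mex{0} = 1
G(4) = mex{1} = 0
G(5) = mex{0} = 1
G(6) = mex{1,0} = 2
G(7) = mex{2,1} = 0
G(8) = mex{0,0,0} = 1
G(9) = mex{1,1,1} = 0
G(10) = mex{0,0,0} = 1
G(11) = mex{1,1,1} = 0
G(12) = mex{0,2,0} = 1
G(13) = mex{1,0,1} = 2
G(14) = mex{2,1,2} = 0
G(15) = mex{0,0,0} = 1
G(16) = mex{1,1,1} = 0
G(n+7) = G(n) holds for n = 0,…,7 (a full window of length max(S) = 8), so the sequence is purely periodic with period 7.

7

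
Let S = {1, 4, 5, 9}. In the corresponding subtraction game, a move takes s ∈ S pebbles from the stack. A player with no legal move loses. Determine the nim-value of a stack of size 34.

n :  0  1  2  3  4  5  6  7  8  9 10 11 12 13 14 15 16 17 18 19 20 21 22 23 24 25 26 27 28 29 30 31 32 33 34
G :  0  1  0  1  2  3  2  3  0  1  0  1  2  3  2  3  0  1  0  1  2  3  2  3  0  1  0  1  2  3  2  3  0  1  0

0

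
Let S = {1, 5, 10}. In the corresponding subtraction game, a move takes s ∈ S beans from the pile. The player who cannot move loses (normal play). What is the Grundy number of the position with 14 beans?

G(0) = 0
G(1) = mex{0} = 1
G(2) = mex{1} = 0
G(3) = mex{0} = 1
G(4) = mex{1} = 0
G(5) = mex{0,0} = 1
G(6) = mex{1,1} = 0
G(7) = mex{0,0} = 1
G(8) = mex{1,1} = 0
G(9) = mex{0,0} = 1
G(10) = mex{1,1,0} = 2
G(11) = mex{2,0,1} = 3
G(12) = mex{3,1,0} = 2
G(13) = mex{2,0,1} = 3
G(14) = mex{3,1,0} = 2

2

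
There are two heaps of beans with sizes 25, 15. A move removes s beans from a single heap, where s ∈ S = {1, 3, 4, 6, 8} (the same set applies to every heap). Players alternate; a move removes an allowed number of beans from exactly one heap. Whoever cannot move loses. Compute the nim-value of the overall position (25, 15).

3

All heaps use S = {1, 3, 4, 6, 8}:
G(0) = 0
G(1) = mex{0} = 1
G(2) = mex{1} = 0
G(3) = mex{0,0} = 1
G(4) = mex{1,1,0} = 2
G(5) = mex{2,0,1} = 3
G(6) = mex{3,1,0,0} = 2
G(7) = mex{2,2,1,1} = 0
G(8) = mex{0,3,2,0,0} = 1
G(9) = mex{1,2,3,1,1} = 0
G(10) = mex{0,0,2,2,0} = 1
G(11) = mex{1,1,0,3,1} = 2
G(12) = mex{2,0,1,2,2} = 3
G(13) = mex{3,1,0,0,3} = 2
G(14) = mex{2,2,1,1,2} = 0
G(15) = mex{0,3,2,0,0} = 1
G(16) = mex{1,2,3,1,1} = 0
G(17) = mex{0,0,2,2,0} = 1
G(18) = mex{1,1,0,3,1} = 2
G(19) = mex{2,0,1,2,2} = 3
G(20) = mex{3,1,0,0,3} = 2
G(21) = mex{2,2,1,1,2} = 0
G(22) = mex{0,3,2,0,0} = 1
G(23) = mex{1,2,3,1,1} = 0
G(24) = mex{0,0,2,2,0} = 1
G(25) = mex{1,1,0,3,1} = 2
Heap A: G(25) = 2.
Heap B: G(15) = 1.
Combined Grundy value = 2 ⊕ 1 = 3.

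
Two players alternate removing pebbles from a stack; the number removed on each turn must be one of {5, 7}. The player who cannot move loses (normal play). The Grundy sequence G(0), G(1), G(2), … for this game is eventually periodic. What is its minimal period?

G(0) = 0
G(1) = mex{} = 0
G(2) = mex{} = 0
G(3) = mex{} = 0
G(4) = mex{} = 0
G(5) = mex{0} = 1
G(6) = mex{0} = 1
G(7) = mex{0,0} = 1
G(8) = mex{0,0} = 1
G(9) = mex{0,0} = 1
G(10) = mex{1,0} = 2
G(11) = mex{1,0} = 2
G(12) = mex{1,1} = 0
G(13) = mex{1,1} = 0
G(14) = mex{1,1} = 0
G(15) = mex{2,1} = 0
G(16) = mex{2,1} = 0
G(17) = mex{0,2} = 1
G(18) = mex{0,2} = 1
G(19) = mex{0,0} = 1
G(20) = mex{0,0} = 1
G(21) = mex{0,0} = 1
G(22) = mex{1,0} = 2
G(23) = mex{1,0} = 2
G(24) = mex{1,1} = 0
G(25) = mex{1,1} = 0
G(n+12) = G(n) holds for n = 0,…,6 (a full window of length max(S) = 7), so the sequence is purely periodic with period 12.

12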